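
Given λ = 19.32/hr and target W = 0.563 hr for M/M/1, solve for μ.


W = 1/(μ−λ) ⇒ μ − λ = 1/W = 1/0.563 = 1.7762
μ = λ + 1/W = 19.32 + 1.7762 = 21.0962 per hr

Final: 21.0962 /hr


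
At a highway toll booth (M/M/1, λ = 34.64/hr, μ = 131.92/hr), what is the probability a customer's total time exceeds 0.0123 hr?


W ~ Exponential(μ−λ) for M/M/1.
μ − λ = 131.92 − 34.64 = 97.2800
P(W > t) = e^{−(μ−λ)t} = e^{−1.1965} = 0.302237

Final: 0.302237


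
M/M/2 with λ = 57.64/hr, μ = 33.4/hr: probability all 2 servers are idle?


a = λ/μ = 57.64/33.4 = 1.7257; ρ = a/c = 0.8629
Σ_{k=0}^{1} a^k/k! (terms k=0..1) = 1.00000 + 1.72575 = 2.72575
Tail: a^2/(2!(1−ρ)) = 2.97821/(2·0.1371) = 10.85940
P₀ = 1/(2.72575 + 10.85940) = 1/13.58515 = 0.073610

Final: 0.073610


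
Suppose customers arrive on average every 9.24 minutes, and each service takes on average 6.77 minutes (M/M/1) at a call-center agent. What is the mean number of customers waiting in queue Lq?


λ = 60/9.24 = 6.4935 /hr
μ = 60/6.77 = 8.8626 /hr
ρ = λ/μ = 6.4935/8.8626 = 0.7327
Lq = ρ²/(1−ρ) = 0.5368/0.2673 = 2.0082

Final: 2.0082


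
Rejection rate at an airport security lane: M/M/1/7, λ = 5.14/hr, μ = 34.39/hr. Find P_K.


ρ = λ/μ = 5.14/34.39 = 0.1495
P_K = (1−ρ)ρ^K/(1−ρ^(K+1)) = (0.8505·0.000001666)/(1 − 0.0000002490)
= 0.000001417/1.000000 = 0.000001417

Final: 0.000001417


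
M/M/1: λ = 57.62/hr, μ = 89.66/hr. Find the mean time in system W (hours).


W = 1/(μ−λ) = 1/(89.66 − 57.62) = 1/32.04 = 0.03121 hr

Final: 0.03121 hr


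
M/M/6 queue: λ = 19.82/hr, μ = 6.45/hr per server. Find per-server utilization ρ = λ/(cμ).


ρ = λ/(cμ) = 19.82/(6·6.45) = 19.82/38.70 = 0.5121

Final: 0.5121


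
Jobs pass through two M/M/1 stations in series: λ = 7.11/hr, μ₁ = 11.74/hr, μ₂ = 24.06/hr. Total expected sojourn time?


Each node sees arrival rate λ = 7.11/hr (tandem ⇒ throughput preserved).
W₁ = 1/(μ₁−λ) = 1/(11.74−7.11) = 0.21598 hr
W₂ = 1/(μ₂−λ) = 1/(24.06−7.11) = 0.05900 hr
W_total = W₁ + W₂ = 0.21598 + 0.05900 = 0.27498 hr

Final: 0.27498 hr


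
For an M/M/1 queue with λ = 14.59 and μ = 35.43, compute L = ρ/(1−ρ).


ρ = λ/μ = 14.59/35.43 = 0.4118
L = ρ/(1−ρ) = 0.4118/(1 − 0.4118) = 0.4118/0.5882 = 0.7001

Final: 0.7001


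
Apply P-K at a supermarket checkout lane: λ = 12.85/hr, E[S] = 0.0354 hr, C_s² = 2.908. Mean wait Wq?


ρ = λ·E[S] = 12.85·0.0354 = 0.4549
E[S²] = E[S]²(1+C_s²) = 0.0354²·(1+2.908) = 0.004897
Wq = λ·E[S²]/(2(1−ρ)) = 12.85·0.004897/(2·0.5451) = 0.05772 hr

Final: 0.05772 hr


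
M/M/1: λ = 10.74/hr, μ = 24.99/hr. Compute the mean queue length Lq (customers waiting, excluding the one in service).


ρ = 10.74/24.99 = 0.4298
Lq = ρ²/(1−ρ) = 0.1847/0.5702 = 0.3239

Final: 0.3239


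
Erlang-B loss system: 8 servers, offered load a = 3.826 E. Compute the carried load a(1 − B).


B(8,3.826) = 0.025241 (Erlang-B)
Carried load = a(1 − B) = 3.826·(1 − 0.025241) = 3.826·0.974759 = 3.7294 E

Final: 3.7294 Erlangs


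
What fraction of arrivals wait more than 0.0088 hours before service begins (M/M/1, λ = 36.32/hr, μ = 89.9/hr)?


ρ = 36.32/89.9 = 0.4040
P(Wq > t) = ρ·e^{−(μ−λ)t} = 0.4040·e^{−0.4715}
= 0.4040·0.624063 = 0.252124

Final: 0.252124


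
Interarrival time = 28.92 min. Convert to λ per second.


λ = 1/(interarrival time) in consistent units.
1 second = 0.0166667 min, so λ = 0.0166667/28.92 = 0.0005763 per second

Final: 0.0005763 /sec


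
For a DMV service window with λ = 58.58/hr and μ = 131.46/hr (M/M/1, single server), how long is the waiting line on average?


ρ = 58.58/131.46 = 0.4456
Lq = ρ²/(1−ρ) = 0.1986/0.5544 = 0.3582

Final: 0.3582


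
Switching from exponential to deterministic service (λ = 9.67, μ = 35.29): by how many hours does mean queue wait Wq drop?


ρ = 9.67/35.29 = 0.2740
Wq(M/M/1) = ρ/(μ−λ) = 0.2740/25.62 = 0.01070 hr
Wq(M/D/1) = ρ/(2(μ−λ)) = 0.005348 hr
Savings = 0.01070 − 0.005348 = 0.005348 hr

Final: 0.005348 hr


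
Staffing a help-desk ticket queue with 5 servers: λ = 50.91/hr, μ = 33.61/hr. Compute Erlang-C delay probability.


a = λ/μ = 1.5147; ρ = a/5 = 0.3029
P₀ = 0.219499 (from M/M/c formula)
C(c,a) = [a^c/(c!(1−ρ))]·P₀ = [7.97394/(120·0.6971)]·0.219499
= 0.09533·0.219499 = 0.020925

Final: 0.020925


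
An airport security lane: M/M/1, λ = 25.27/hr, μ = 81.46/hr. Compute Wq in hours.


ρ = 25.27/81.46 = 0.3102
Wq = ρ/(μ−λ) = 0.3102/(81.46 − 25.27) = 0.3102/56.19 = 0.005521 hr

Final: 0.005521 hr


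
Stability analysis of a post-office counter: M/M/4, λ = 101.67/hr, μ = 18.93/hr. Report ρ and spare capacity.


Total capacity cμ = 4·18.93 = 75.72/hr
ρ = λ/(cμ) = 101.67/75.72 = 1.3427
Stable ⇔ ρ < 1: NO
Spare capacity = cμ − λ = 75.72 − 101.67 = -25.95/hr

Final: ρ = 1.3427; unstable; margin = -25.95/hr


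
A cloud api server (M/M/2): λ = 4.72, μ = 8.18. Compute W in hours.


a = 0.5770; ρ = 0.2885; P₀ = 0.552182
Lq = P₀·a^c·ρ/(c!(1−ρ)²) = 0.05239
Wq = Lq/λ = 0.05239/4.72 = 0.01110 hr
W = Wq + 1/μ = 0.01110 + 0.12225 = 0.13335 hr

Final: 0.13335 hr


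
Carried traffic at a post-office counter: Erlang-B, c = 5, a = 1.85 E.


B(5,1.85) = 0.028732 (Erlang-B)
Carried load = a(1 − B) = 1.85·(1 − 0.028732) = 1.85·0.971268 = 1.7968 E

Final: 1.7968 Erlangs


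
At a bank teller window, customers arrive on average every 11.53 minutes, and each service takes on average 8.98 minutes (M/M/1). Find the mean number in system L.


λ = 60/11.53 = 5.2038 /hr
μ = 60/8.98 = 6.6815 /hr
ρ = λ/μ = 5.2038/6.6815 = 0.7788
L = ρ/(1−ρ) = 0.7788/0.2212 = 3.5216

Final: 3.5216


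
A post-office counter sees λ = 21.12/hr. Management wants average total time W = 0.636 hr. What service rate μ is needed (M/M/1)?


W = 1/(μ−λ) ⇒ μ − λ = 1/W = 1/0.636 = 1.5723
μ = λ + 1/W = 21.12 + 1.5723 = 22.6923 per hr

Final: 22.6923 /hr


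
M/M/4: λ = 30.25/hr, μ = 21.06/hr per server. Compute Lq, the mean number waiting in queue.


a = λ/μ = 1.4364; ρ = a/4 = 0.3591
P₀ = 0.235927
Lq = P₀·a^c·ρ / (c!·(1−ρ)²) = 0.235927·4.25665·0.3591/(24·0.41076)
= 0.03658

Final: 0.03658


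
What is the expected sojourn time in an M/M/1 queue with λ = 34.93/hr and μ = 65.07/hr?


W = 1/(μ−λ) = 1/(65.07 − 34.93) = 1/30.14 = 0.03318 hr

Final: 0.03318 hr


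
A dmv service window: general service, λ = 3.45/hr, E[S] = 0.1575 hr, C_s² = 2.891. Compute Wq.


ρ = λ·E[S] = 3.45·0.1575 = 0.5434
E[S²] = E[S]²(1+C_s²) = 0.1575²·(1+2.891) = 0.096521
Wq = λ·E[S²]/(2(1−ρ)) = 3.45·0.096521/(2·0.4566) = 0.36463 hr

Final: 0.36463 hr


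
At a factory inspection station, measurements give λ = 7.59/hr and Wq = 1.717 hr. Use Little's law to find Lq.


Lq = λWq = 7.59·1.717 = 13.0320

Final: 13.0320


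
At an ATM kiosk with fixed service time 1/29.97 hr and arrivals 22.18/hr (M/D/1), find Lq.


ρ = 22.18/29.97 = 0.7401
M/D/1: Lq = ρ²/(2(1−ρ)) = 0.5477/(2·0.2599) = 1.05358

Final: 1.05358


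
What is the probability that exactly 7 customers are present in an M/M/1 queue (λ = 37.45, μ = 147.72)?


ρ = 37.45/147.72 = 0.2535
P_n = (1−ρ)·ρ^n = (1 − 0.2535)·0.2535^7 = 0.7465·0.00006731 = 0.00005025

Final: 0.00005025


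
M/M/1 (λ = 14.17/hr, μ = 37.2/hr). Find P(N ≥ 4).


ρ = 14.17/37.2 = 0.3809
P(N ≥ n) = ρ^n = 0.3809^4 = 0.021053

Final: 0.021053


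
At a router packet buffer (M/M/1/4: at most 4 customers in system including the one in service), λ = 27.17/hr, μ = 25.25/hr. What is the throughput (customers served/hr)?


ρ = 1.0760; P_K = (1−ρ)ρ^4/(1−ρ^5) = 0.230333
λ_eff = λ(1 − P_K) = 27.17·(1 − 0.230333) = 27.17·0.769667 = 20.9118 /hr

Final: 20.9118 /hr


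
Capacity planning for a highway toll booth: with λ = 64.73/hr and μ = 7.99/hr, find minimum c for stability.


Stability requires cμ > λ ⇔ c > λ/μ.
λ/μ = 64.73/7.99 = 8.1014
Minimum integer c = ⌊8.1014⌋ + 1 = 9
Check: 9·7.99 = 71.91 > 64.73, while 8·7.99 = 63.92 ≤ 64.73

Final: 9 servers


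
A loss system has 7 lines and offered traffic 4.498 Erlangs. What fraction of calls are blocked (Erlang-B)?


B(c,a) = (a^c/c!) / Σ_{k=0}^{c} a^k/k!
a^7/7! = 7.391041
Σ terms (k=0..7): 1.00000 + 4.49800 + 10.11600 + 15.16726 + 17.05558 + 15.34320 + 11.50229 + 7.39104 = 82.073374
B = 7.391041/82.073374 = 0.090054

Final: 0.090054


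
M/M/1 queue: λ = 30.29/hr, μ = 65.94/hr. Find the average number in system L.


ρ = λ/μ = 30.29/65.94 = 0.4594
L = ρ/(1−ρ) = 0.4594/(1 − 0.4594) = 0.4594/0.5406 = 0.8496

Final: 0.8496


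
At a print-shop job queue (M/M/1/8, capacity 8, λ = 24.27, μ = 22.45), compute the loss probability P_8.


ρ = λ/μ = 24.27/22.45 = 1.0811
P_K = (1−ρ)ρ^K/(1−ρ^(K+1)) = (-0.08107·1.865638)/(1 − 2.016884)
= -0.151246/-1.016884 = 0.148734

Final: 0.148734


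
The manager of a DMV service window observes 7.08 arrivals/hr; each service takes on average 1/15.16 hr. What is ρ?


ρ = λ/μ = 7.08/15.16 = 0.4670

Final: 0.4670


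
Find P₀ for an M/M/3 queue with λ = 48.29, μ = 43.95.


a = λ/μ = 48.29/43.95 = 1.0987; ρ = a/c = 0.3662
Σ_{k=0}^{2} a^k/k! (terms k=0..2) = 1.00000 + 1.09875 + 0.60362 = 2.70237
Tail: a^3/(3!(1−ρ)) = 1.32646/(6·0.6338) = 0.34884
P₀ = 1/(2.70237 + 0.34884) = 1/3.05121 = 0.327739

Final: 0.327739


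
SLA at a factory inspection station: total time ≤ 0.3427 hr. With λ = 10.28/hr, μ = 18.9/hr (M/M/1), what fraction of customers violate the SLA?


W ~ Exponential(μ−λ) for M/M/1.
μ − λ = 18.9 − 10.28 = 8.6200
P(W > t) = e^{−(μ−λ)t} = e^{−2.9541} = 0.052127

Final: 0.052127


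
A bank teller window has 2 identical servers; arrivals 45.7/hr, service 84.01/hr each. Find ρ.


ρ = λ/(cμ) = 45.7/(2·84.01) = 45.7/168.02 = 0.2720

Final: 0.2720


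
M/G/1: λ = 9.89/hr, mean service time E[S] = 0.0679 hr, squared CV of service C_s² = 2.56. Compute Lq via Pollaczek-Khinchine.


ρ = λ·E[S] = 9.89·0.0679 = 0.6715
Lq = ρ²(1+C_s²)/(2(1−ρ)) = 0.4510·(1+2.56)/(2·0.3285)
= 0.4510·3.5600/0.6569 = 2.44376

Final: 2.44376


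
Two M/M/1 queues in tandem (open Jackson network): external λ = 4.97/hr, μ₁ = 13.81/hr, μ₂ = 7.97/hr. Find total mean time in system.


Each node sees arrival rate λ = 4.97/hr (tandem ⇒ throughput preserved).
W₁ = 1/(μ₁−λ) = 1/(13.81−4.97) = 0.11312 hr
W₂ = 1/(μ₂−λ) = 1/(7.97−4.97) = 0.33333 hr
W_total = W₁ + W₂ = 0.11312 + 0.33333 = 0.44646 hr

Final: 0.44646 hr


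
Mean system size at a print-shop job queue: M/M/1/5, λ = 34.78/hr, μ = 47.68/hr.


ρ = 34.78/47.68 = 0.7294
L = ρ[1 − (K+1)ρ^K + Kρ^(K+1)] / [(1−ρ)(1−ρ^(K+1))]
Numerator: 0.7294·(1 − 6·0.206522 + 5·0.150647) = 0.375009
Denominator: (0.2706)·(0.849353) = 0.229796
L = 0.375009/0.229796 = 1.6319

Final: 1.6319


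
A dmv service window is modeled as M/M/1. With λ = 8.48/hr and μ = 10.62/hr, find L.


ρ = λ/μ = 8.48/10.62 = 0.7985
L = ρ/(1−ρ) = 0.7985/(1 − 0.7985) = 0.7985/0.2015 = 3.9626

Final: 3.9626


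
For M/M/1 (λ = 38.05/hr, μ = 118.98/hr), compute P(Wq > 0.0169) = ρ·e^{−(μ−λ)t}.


ρ = 38.05/118.98 = 0.3198
P(Wq > t) = ρ·e^{−(μ−λ)t} = 0.3198·e^{−1.3677}
= 0.3198·0.254688 = 0.081450

Final: 0.081450


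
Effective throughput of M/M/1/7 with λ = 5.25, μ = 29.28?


ρ = 0.1793; P_K = (1−ρ)ρ^7/(1−ρ^8) = 0.000004890
λ_eff = λ(1 − P_K) = 5.25·(1 − 0.000004890) = 5.25·0.999995 = 5.2500 /hr

Final: 5.2500 /hr


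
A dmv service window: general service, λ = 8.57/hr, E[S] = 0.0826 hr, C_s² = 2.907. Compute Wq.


ρ = λ·E[S] = 8.57·0.0826 = 0.7079
E[S²] = E[S]²(1+C_s²) = 0.0826²·(1+2.907) = 0.026657
Wq = λ·E[S²]/(2(1−ρ)) = 8.57·0.026657/(2·0.2921) = 0.39102 hr

Final: 0.39102 hr


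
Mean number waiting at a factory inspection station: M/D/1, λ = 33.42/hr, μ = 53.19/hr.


ρ = 33.42/53.19 = 0.6283
M/D/1: Lq = ρ²/(2(1−ρ)) = 0.3948/(2·0.3717) = 0.53106

Final: 0.53106


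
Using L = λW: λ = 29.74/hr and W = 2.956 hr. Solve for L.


L = λW = 29.74·2.956 = 87.9114

Final: 87.9114


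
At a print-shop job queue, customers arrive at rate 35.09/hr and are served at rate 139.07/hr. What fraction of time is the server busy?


ρ = λ/μ = 35.09/139.07 = 0.2523

Final: 0.2523


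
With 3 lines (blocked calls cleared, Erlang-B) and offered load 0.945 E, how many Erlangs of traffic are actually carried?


B(3,0.945) = 0.055546 (Erlang-B)
Carried load = a(1 − B) = 0.945·(1 − 0.055546) = 0.945·0.944454 = 0.8925 E

Final: 0.8925 Erlangs


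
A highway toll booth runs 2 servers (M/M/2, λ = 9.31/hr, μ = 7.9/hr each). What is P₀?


a = λ/μ = 9.31/7.9 = 1.1785; ρ = a/c = 0.5892
Σ_{k=0}^{1} a^k/k! (terms k=0..1) = 1.00000 + 1.17848 = 2.17848
Tail: a^2/(2!(1−ρ)) = 1.38882/(2·0.4108) = 1.69055
P₀ = 1/(2.17848 + 1.69055) = 1/3.86903 = 0.258463

Final: 0.258463


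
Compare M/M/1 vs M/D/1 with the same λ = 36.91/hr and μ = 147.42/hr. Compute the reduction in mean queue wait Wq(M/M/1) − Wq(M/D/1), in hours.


ρ = 36.91/147.42 = 0.2504
Wq(M/M/1) = ρ/(μ−λ) = 0.2504/110.51 = 0.002266 hr
Wq(M/D/1) = ρ/(2(μ−λ)) = 0.001133 hr
Savings = 0.002266 − 0.001133 = 0.001133 hr

Final: 0.001133 hr


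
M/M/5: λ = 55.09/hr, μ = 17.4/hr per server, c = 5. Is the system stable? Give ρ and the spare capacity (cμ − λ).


Total capacity cμ = 5·17.4 = 87.00/hr
ρ = λ/(cμ) = 55.09/87.00 = 0.6332
Stable ⇔ ρ < 1: YES
Spare capacity = cμ − λ = 87.00 − 55.09 = 31.91/hr

Final: ρ = 0.6332; stable; margin = 31.91/hr


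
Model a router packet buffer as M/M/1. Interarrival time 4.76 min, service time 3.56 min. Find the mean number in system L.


λ = 60/4.76 = 12.6050 /hr
μ = 60/3.56 = 16.8539 /hr
ρ = λ/μ = 12.6050/16.8539 = 0.7479
L = ρ/(1−ρ) = 0.7479/0.2521 = 2.9667

Final: 2.9667


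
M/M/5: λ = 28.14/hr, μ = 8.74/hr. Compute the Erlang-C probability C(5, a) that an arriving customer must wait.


a = λ/μ = 3.2197; ρ = a/5 = 0.6439
P₀ = 0.036310 (from M/M/c formula)
C(c,a) = [a^c/(c!(1−ρ))]·P₀ = [345.98981/(120·0.3561)]·0.036310
= 8.09755·0.036310 = 0.294022

Final: 0.294022


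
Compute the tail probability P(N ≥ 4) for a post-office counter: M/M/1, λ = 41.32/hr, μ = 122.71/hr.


ρ = 41.32/122.71 = 0.3367
P(N ≥ n) = ρ^n = 0.3367^4 = 0.012856

Final: 0.012856


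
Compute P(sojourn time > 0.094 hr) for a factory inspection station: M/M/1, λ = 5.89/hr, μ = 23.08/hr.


W ~ Exponential(μ−λ) for M/M/1.
μ − λ = 23.08 − 5.89 = 17.1900
P(W > t) = e^{−(μ−λ)t} = e^{−1.6159} = 0.198720

Final: 0.198720


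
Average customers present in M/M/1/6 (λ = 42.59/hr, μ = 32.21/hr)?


ρ = 42.59/32.21 = 1.3223
L = ρ[1 − (K+1)ρ^K + Kρ^(K+1)] / [(1−ρ)(1−ρ^(K+1))]
Numerator: 1.3223·(1 − 7·5.344431 + 6·7.066729) = 7.919482
Denominator: (-0.3223)·(-6.066729) = 1.955065
L = 7.919482/1.955065 = 4.0508

Final: 4.0508


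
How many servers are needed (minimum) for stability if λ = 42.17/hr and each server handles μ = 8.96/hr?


Stability requires cμ > λ ⇔ c > λ/μ.
λ/μ = 42.17/8.96 = 4.7065
Minimum integer c = ⌊4.7065⌋ + 1 = 5
Check: 5·8.96 = 44.80 > 42.17, while 4·8.96 = 35.84 ≤ 42.17

Final: 5 servers


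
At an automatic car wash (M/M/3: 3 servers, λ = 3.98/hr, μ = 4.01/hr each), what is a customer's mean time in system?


a = 0.9925; ρ = 0.3308; P₀ = 0.366490
Lq = P₀·a^c·ρ/(c!(1−ρ)²) = 0.04412
Wq = Lq/λ = 0.04412/3.98 = 0.01109 hr
W = Wq + 1/μ = 0.01109 + 0.24938 = 0.26046 hr

Final: 0.26046 hr


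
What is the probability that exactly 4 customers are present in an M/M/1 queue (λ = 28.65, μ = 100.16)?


ρ = 28.65/100.16 = 0.2860
P_n = (1−ρ)·ρ^n = (1 − 0.2860)·0.2860^4 = 0.7140·0.006695 = 0.004780

Final: 0.004780


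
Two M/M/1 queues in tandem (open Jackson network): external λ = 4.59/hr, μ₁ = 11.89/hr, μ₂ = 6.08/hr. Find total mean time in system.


Each node sees arrival rate λ = 4.59/hr (tandem ⇒ throughput preserved).
W₁ = 1/(μ₁−λ) = 1/(11.89−4.59) = 0.13699 hr
W₂ = 1/(μ₂−λ) = 1/(6.08−4.59) = 0.67114 hr
W_total = W₁ + W₂ = 0.13699 + 0.67114 = 0.80813 hr

Final: 0.80813 hr


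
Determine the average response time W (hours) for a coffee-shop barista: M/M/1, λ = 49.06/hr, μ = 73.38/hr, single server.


W = 1/(μ−λ) = 1/(73.38 − 49.06) = 1/24.32 = 0.04112 hr

Final: 0.04112 hr


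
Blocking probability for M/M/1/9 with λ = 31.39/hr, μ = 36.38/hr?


ρ = λ/μ = 31.39/36.38 = 0.8628
P_K = (1−ρ)ρ^K/(1−ρ^(K+1)) = (0.1372·0.265068)/(1 − 0.228711)
= 0.036358/0.771289 = 0.047139

Final: 0.047139


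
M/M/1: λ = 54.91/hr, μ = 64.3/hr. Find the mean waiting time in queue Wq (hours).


ρ = 54.91/64.3 = 0.8540
Wq = ρ/(μ−λ) = 0.8540/(64.3 − 54.91) = 0.8540/9.39 = 0.09094 hr

Final: 0.09094 hr


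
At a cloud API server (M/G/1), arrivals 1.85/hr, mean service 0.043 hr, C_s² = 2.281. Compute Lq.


ρ = λ·E[S] = 1.85·0.043 = 0.07955
Lq = ρ²(1+C_s²)/(2(1−ρ)) = 0.006328·(1+2.281)/(2·0.9204)
= 0.006328·3.2810/1.8409 = 0.01128

Final: 0.01128


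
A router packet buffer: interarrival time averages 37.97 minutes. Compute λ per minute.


λ = 1/(interarrival time) in consistent units.
1 minute = 1 min, so λ = 1/37.97 = 0.02634 per minute

Final: 0.02634 /min


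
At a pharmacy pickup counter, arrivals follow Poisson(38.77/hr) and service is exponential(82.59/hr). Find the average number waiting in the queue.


ρ = 38.77/82.59 = 0.4694
Lq = ρ²/(1−ρ) = 0.2204/0.5306 = 0.4153

Final: 0.4153


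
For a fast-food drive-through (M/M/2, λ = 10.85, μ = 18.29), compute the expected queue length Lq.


a = λ/μ = 0.5932; ρ = a/2 = 0.2966
P₀ = 0.542484
Lq = P₀·a^c·ρ / (c!·(1−ρ)²) = 0.542484·0.35191·0.2966/(2·0.49476)
= 0.05722

Final: 0.05722


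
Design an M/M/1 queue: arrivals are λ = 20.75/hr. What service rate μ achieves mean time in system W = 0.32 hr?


W = 1/(μ−λ) ⇒ μ − λ = 1/W = 1/0.32 = 3.1250
μ = λ + 1/W = 20.75 + 3.1250 = 23.8750 per hr

Final: 23.8750 /hr


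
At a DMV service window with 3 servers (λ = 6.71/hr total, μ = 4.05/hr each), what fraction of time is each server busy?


ρ = λ/(cμ) = 6.71/(3·4.05) = 6.71/12.15 = 0.5523

Final: 0.5523


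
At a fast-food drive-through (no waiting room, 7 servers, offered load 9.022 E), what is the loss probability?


B(c,a) = (a^c/c!) / Σ_{k=0}^{c} a^k/k!
a^7/7! = 965.359829
Σ terms (k=0..7): 1.00000 + 9.02200 + 40.69824 + 122.39318 + 276.05782 + 498.11872 + 749.00452 + 965.35983 = 2661.654316
B = 965.359829/2661.654316 = 0.362692

Final: 0.362692


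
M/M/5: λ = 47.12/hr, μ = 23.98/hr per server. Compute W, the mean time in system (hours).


a = 1.9650; ρ = 0.3930; P₀ = 0.139211
Lq = P₀·a^c·ρ/(c!(1−ρ)²) = 0.03625
Wq = Lq/λ = 0.03625/47.12 = 0.0007692 hr
W = Wq + 1/μ = 0.0007692 + 0.04170 = 0.04247 hr

Final: 0.04247 hr


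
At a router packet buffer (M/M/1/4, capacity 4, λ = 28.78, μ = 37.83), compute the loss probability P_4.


ρ = λ/μ = 28.78/37.83 = 0.7608
P_K = (1−ρ)ρ^K/(1−ρ^(K+1)) = (0.2392·0.334979)/(1 − 0.254843)
= 0.080136/0.745157 = 0.107543

Final: 0.107543


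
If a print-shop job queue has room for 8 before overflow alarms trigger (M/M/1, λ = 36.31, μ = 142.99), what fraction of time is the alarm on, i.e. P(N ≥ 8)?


ρ = 36.31/142.99 = 0.2539
P(N ≥ n) = ρ^n = 0.2539^8 = 0.00001729

Final: 0.00001729


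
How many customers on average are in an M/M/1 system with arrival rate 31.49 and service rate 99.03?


ρ = λ/μ = 31.49/99.03 = 0.3180
L = ρ/(1−ρ) = 0.3180/(1 − 0.3180) = 0.3180/0.6820 = 0.4662

Final: 0.4662


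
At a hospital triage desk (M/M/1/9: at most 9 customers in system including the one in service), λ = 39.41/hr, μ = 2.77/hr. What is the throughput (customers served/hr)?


ρ = 14.2274; P_K = (1−ρ)ρ^9/(1−ρ^10) = 0.929713
λ_eff = λ(1 − P_K) = 39.41·(1 − 0.929713) = 39.41·0.070287 = 2.7700 /hr

Final: 2.7700 /hr


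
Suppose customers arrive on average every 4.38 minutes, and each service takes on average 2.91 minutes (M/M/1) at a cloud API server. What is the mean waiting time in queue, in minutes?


λ = 60/4.38 = 13.6986 /hr
μ = 60/2.91 = 20.6186 /hr
ρ = λ/μ = 13.6986/20.6186 = 0.6644
Wq = ρ/(μ−λ) = 0.6644/(20.6186−13.6986) = 0.09601 hr
In minutes: 0.09601·60 = 5.761 min

Final: 5.761 min


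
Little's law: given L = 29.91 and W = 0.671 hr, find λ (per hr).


λ = L/W = 29.91/0.671 = 44.5753 /hr

Final: 44.5753 /hr


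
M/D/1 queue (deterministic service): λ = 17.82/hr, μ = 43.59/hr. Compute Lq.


ρ = 17.82/43.59 = 0.4088
M/D/1: Lq = ρ²/(2(1−ρ)) = 0.1671/(2·0.5912) = 0.14135

Final: 0.14135


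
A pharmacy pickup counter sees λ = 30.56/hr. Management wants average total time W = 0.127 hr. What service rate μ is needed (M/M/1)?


W = 1/(μ−λ) ⇒ μ − λ = 1/W = 1/0.127 = 7.8740
μ = λ + 1/W = 30.56 + 7.8740 = 38.4340 per hr

Final: 38.4340 /hr


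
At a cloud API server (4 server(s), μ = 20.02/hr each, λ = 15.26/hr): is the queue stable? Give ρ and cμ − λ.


Total capacity cμ = 4·20.02 = 80.08/hr
ρ = λ/(cμ) = 15.26/80.08 = 0.1906
Stable ⇔ ρ < 1: YES
Spare capacity = cμ − λ = 80.08 − 15.26 = 64.82/hr

Final: ρ = 0.1906; stable; margin = 64.82/hr


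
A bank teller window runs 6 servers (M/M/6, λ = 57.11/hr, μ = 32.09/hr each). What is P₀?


a = λ/μ = 57.11/32.09 = 1.7797; ρ = a/c = 0.2966
Σ_{k=0}^{5} a^k/k! (terms k=0..5) = 1.00000 + 1.77968 + 1.58363 + 0.93946 + 0.41798 + 0.14878 = 5.86953
Tail: a^6/(6!(1−ρ)) = 31.77274/(720·0.7034) = 0.06274
P₀ = 1/(5.86953 + 0.06274) = 1/5.93227 = 0.168570

Final: 0.168570


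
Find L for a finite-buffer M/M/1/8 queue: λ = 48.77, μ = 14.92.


ρ = 48.77/14.92 = 3.2688
L = ρ[1 − (K+1)ρ^K + Kρ^(K+1)] / [(1−ρ)(1−ρ^(K+1))]
Numerator: 3.2688·(1 − 9·13033.812216 + 8·42604.492077) = 730676.018947
Denominator: (-2.2688)·(-42603.492077) = 96657.386515
L = 730676.018947/96657.386515 = 7.5594

Final: 7.5594


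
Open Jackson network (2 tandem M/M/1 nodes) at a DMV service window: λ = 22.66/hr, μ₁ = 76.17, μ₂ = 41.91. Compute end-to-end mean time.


Each node sees arrival rate λ = 22.66/hr (tandem ⇒ throughput preserved).
W₁ = 1/(μ₁−λ) = 1/(76.17−22.66) = 0.01869 hr
W₂ = 1/(μ₂−λ) = 1/(41.91−22.66) = 0.05195 hr
W_total = W₁ + W₂ = 0.01869 + 0.05195 = 0.07064 hr

Final: 0.07064 hr


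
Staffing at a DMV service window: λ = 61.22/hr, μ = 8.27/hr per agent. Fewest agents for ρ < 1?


Stability requires cμ > λ ⇔ c > λ/μ.
λ/μ = 61.22/8.27 = 7.4027
Minimum integer c = ⌊7.4027⌋ + 1 = 8
Check: 8·8.27 = 66.16 > 61.22, while 7·8.27 = 57.89 ≤ 61.22

Final: 8 servers


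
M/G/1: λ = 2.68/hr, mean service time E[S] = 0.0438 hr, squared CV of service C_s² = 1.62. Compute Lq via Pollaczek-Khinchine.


ρ = λ·E[S] = 2.68·0.0438 = 0.1174
Lq = ρ²(1+C_s²)/(2(1−ρ)) = 0.01378·(1+1.62)/(2·0.8826)
= 0.01378·2.6200/1.7652 = 0.02045

Final: 0.02045


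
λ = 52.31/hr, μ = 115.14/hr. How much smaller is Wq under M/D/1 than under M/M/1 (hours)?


ρ = 52.31/115.14 = 0.4543
Wq(M/M/1) = ρ/(μ−λ) = 0.4543/62.83 = 0.007231 hr
Wq(M/D/1) = ρ/(2(μ−λ)) = 0.003615 hr
Savings = 0.007231 − 0.003615 = 0.003615 hr

Final: 0.003615 hr


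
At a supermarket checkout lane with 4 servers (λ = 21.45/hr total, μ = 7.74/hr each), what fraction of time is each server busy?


ρ = λ/(cμ) = 21.45/(4·7.74) = 21.45/30.96 = 0.6928

Final: 0.6928


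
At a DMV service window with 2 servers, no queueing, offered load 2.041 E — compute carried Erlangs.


B(2,2.041) = 0.406500 (Erlang-B)
Carried load = a(1 − B) = 2.041·(1 − 0.406500) = 2.041·0.593500 = 1.2113 E

Final: 1.2113 Erlangs


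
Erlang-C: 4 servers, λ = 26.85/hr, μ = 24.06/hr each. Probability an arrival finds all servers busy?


a = λ/μ = 1.1160; ρ = a/4 = 0.2790
P₀ = 0.326808 (from M/M/c formula)
C(c,a) = [a^c/(c!(1−ρ))]·P₀ = [1.55094/(24·0.7210)]·0.326808
= 0.08963·0.326808 = 0.029291

Final: 0.029291


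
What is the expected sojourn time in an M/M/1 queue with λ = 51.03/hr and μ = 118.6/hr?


W = 1/(μ−λ) = 1/(118.6 − 51.03) = 1/67.57 = 0.01480 hr

Final: 0.01480 hr


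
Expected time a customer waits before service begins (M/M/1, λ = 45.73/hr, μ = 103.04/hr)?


ρ = 45.73/103.04 = 0.4438
Wq = ρ/(μ−λ) = 0.4438/(103.04 − 45.73) = 0.4438/57.31 = 0.007744 hr

Final: 0.007744 hr


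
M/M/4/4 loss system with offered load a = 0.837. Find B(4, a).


B(c,a) = (a^c/c!) / Σ_{k=0}^{c} a^k/k!
a^4/4! = 0.020450
Σ terms (k=0..4): 1.00000 + 0.83700 + 0.35028 + 0.09773 + 0.02045 = 2.305464
B = 0.020450/2.305464 = 0.008870

Final: 0.008870


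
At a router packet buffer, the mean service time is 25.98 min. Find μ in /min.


μ = 1/(service time) in consistent units.
1 minute = 1 min, so μ = 1/25.98 = 0.03849 per minute

Final: 0.03849 /min


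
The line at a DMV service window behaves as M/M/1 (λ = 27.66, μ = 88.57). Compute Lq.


ρ = 27.66/88.57 = 0.3123
Lq = ρ²/(1−ρ) = 0.09753/0.6877 = 0.1418

Final: 0.1418


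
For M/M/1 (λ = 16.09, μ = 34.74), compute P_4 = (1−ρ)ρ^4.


ρ = 16.09/34.74 = 0.4632
P_n = (1−ρ)·ρ^n = (1 − 0.4632)·0.4632^4 = 0.5368·0.046016 = 0.024703

Final: 0.024703


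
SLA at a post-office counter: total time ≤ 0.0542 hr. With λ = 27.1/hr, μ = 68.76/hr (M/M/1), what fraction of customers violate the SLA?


W ~ Exponential(μ−λ) for M/M/1.
μ − λ = 68.76 − 27.1 = 41.6600
P(W > t) = e^{−(μ−λ)t} = e^{−2.2580} = 0.104562

Final: 0.104562


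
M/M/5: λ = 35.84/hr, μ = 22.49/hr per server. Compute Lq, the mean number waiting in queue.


a = λ/μ = 1.5936; ρ = a/5 = 0.3187
P₀ = 0.202745
Lq = P₀·a^c·ρ / (c!·(1−ρ)²) = 0.202745·10.27762·0.3187/(120·0.46414)
= 0.01192

Final: 0.01192


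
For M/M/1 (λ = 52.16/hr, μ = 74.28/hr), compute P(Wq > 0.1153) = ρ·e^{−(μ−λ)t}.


ρ = 52.16/74.28 = 0.7022
P(Wq > t) = ρ·e^{−(μ−λ)t} = 0.7022·e^{−2.5504}
= 0.7022·0.078048 = 0.054806

Final: 0.054806


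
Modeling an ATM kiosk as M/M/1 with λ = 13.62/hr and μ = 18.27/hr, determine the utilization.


ρ = λ/μ = 13.62/18.27 = 0.7455

Final: 0.7455


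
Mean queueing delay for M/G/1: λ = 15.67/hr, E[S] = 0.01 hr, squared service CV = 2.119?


ρ = λ·E[S] = 15.67·0.01 = 0.1567
E[S²] = E[S]²(1+C_s²) = 0.01²·(1+2.119) = 0.0003119
Wq = λ·E[S²]/(2(1−ρ)) = 15.67·0.0003119/(2·0.8433) = 0.002898 hr

Final: 0.002898 hr


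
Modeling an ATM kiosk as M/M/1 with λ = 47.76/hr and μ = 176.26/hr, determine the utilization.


ρ = λ/μ = 47.76/176.26 = 0.2710

Final: 0.2710


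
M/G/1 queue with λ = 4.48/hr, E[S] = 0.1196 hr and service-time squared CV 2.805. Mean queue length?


ρ = λ·E[S] = 4.48·0.1196 = 0.5358
Lq = ρ²(1+C_s²)/(2(1−ρ)) = 0.2871·(1+2.805)/(2·0.4642)
= 0.2871·3.8050/0.9284 = 1.17664

Final: 1.17664


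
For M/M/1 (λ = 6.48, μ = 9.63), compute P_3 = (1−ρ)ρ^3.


ρ = 6.48/9.63 = 0.6729
P_n = (1−ρ)·ρ^n = (1 − 0.6729)·0.6729^3 = 0.3271·0.304682 = 0.099662

Final: 0.099662


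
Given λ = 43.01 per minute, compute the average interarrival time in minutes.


Mean interarrival time = 1/λ = 1/43.01 minute = 0.02325 minute
In minutes: 0.02325 × 1 = 0.02325 min

Final: 0.02325 min


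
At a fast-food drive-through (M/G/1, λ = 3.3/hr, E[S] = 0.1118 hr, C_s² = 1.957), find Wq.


ρ = λ·E[S] = 3.3·0.1118 = 0.3689
E[S²] = E[S]²(1+C_s²) = 0.1118²·(1+1.957) = 0.036960
Wq = λ·E[S²]/(2(1−ρ)) = 3.3·0.036960/(2·0.6311) = 0.09664 hr

Final: 0.09664 hr


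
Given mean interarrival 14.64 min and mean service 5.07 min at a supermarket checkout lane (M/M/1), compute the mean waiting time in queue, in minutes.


λ = 60/14.64 = 4.0984 /hr
μ = 60/5.07 = 11.8343 /hr
ρ = λ/μ = 4.0984/11.8343 = 0.3463
Wq = ρ/(μ−λ) = 0.3463/(11.8343−4.0984) = 0.04477 hr
In minutes: 0.04477·60 = 2.686 min

Final: 2.686 min


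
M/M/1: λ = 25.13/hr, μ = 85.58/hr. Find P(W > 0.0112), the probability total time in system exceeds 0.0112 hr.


W ~ Exponential(μ−λ) for M/M/1.
μ − λ = 85.58 − 25.13 = 60.4500
P(W > t) = e^{−(μ−λ)t} = e^{−0.6770} = 0.508119

Final: 0.508119


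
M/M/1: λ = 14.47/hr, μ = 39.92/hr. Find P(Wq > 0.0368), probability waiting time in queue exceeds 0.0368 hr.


ρ = 14.47/39.92 = 0.3625
P(Wq > t) = ρ·e^{−(μ−λ)t} = 0.3625·e^{−0.9366}
= 0.3625·0.391974 = 0.142081

Final: 0.142081


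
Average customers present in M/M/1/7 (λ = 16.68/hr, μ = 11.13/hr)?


ρ = 16.68/11.13 = 1.4987
L = ρ[1 − (K+1)ρ^K + Kρ^(K+1)] / [(1−ρ)(1−ρ^(K+1))]
Numerator: 1.4987·(1 − 8·16.978768 + 7·25.445270) = 64.871776
Denominator: (-0.4987)·(-24.445270) = 12.189690
L = 64.871776/12.189690 = 5.3219

Final: 5.3219


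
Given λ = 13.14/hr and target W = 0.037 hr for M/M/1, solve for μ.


W = 1/(μ−λ) ⇒ μ − λ = 1/W = 1/0.037 = 27.0270
μ = λ + 1/W = 13.14 + 27.0270 = 40.1670 per hr

Final: 40.1670 /hr


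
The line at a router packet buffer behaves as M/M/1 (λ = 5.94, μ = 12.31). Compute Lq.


ρ = 5.94/12.31 = 0.4825
Lq = ρ²/(1−ρ) = 0.2328/0.5175 = 0.4500

Final: 0.4500


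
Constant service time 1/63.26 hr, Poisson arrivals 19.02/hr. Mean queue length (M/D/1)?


ρ = 19.02/63.26 = 0.3007
M/D/1: Lq = ρ²/(2(1−ρ)) = 0.09040/(2·0.6993) = 0.06463

Final: 0.06463


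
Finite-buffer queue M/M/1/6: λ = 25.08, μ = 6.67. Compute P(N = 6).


ρ = λ/μ = 25.08/6.67 = 3.7601
P_K = (1−ρ)ρ^K/(1−ρ^(K+1)) = (-2.7601·2826.247489)/(1 − 10627.029538)
= -7800.782049/-10626.029538 = 0.734120

Final: 0.734120


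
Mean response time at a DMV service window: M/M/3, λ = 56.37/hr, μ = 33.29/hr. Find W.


a = 1.6933; ρ = 0.5644; P₀ = 0.167092
Lq = P₀·a^c·ρ/(c!(1−ρ)²) = 0.40226
Wq = Lq/λ = 0.40226/56.37 = 0.007136 hr
W = Wq + 1/μ = 0.007136 + 0.03004 = 0.03718 hr

Final: 0.03718 hr


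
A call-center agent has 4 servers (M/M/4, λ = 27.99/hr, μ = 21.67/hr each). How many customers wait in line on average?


a = λ/μ = 1.2916; ρ = a/4 = 0.3229
P₀ = 0.273503
Lq = P₀·a^c·ρ / (c!·(1−ρ)²) = 0.273503·2.78340·0.3229/(24·0.45845)
= 0.02234

Final: 0.02234


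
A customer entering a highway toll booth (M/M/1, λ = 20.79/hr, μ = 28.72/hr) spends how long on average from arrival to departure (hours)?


W = 1/(μ−λ) = 1/(28.72 − 20.79) = 1/7.93 = 0.1261 hr

Final: 0.1261 hr


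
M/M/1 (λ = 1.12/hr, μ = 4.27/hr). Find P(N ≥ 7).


ρ = 1.12/4.27 = 0.2623
P(N ≥ n) = ρ^n = 0.2623^7 = 0.00008541

Final: 0.00008541


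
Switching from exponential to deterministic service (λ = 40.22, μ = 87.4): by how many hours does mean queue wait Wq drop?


ρ = 40.22/87.4 = 0.4602
Wq(M/M/1) = ρ/(μ−λ) = 0.4602/47.18 = 0.009754 hr
Wq(M/D/1) = ρ/(2(μ−λ)) = 0.004877 hr
Savings = 0.009754 − 0.004877 = 0.004877 hr

Final: 0.004877 hr


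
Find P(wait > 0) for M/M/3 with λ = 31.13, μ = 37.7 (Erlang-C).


a = λ/μ = 0.8257; ρ = a/3 = 0.2752
P₀ = 0.435518 (from M/M/c formula)
C(c,a) = [a^c/(c!(1−ρ))]·P₀ = [0.56301/(6·0.7248)]·0.435518
= 0.12947·0.435518 = 0.056387

Final: 0.056387


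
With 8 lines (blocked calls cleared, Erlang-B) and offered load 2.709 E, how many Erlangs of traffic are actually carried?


B(8,2.709) = 0.004801 (Erlang-B)
Carried load = a(1 − B) = 2.709·(1 − 0.004801) = 2.709·0.995199 = 2.6960 E

Final: 2.6960 Erlangs


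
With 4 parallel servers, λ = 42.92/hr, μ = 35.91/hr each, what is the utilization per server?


ρ = λ/(cμ) = 42.92/(4·35.91) = 42.92/143.64 = 0.2988

Final: 0.2988


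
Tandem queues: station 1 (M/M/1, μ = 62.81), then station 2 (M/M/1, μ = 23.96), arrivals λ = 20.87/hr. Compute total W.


Each node sees arrival rate λ = 20.87/hr (tandem ⇒ throughput preserved).
W₁ = 1/(μ₁−λ) = 1/(62.81−20.87) = 0.02384 hr
W₂ = 1/(μ₂−λ) = 1/(23.96−20.87) = 0.32362 hr
W_total = W₁ + W₂ = 0.02384 + 0.32362 = 0.34747 hr

Final: 0.34747 hr


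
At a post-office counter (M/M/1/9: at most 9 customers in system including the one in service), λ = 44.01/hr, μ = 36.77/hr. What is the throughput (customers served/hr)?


ρ = 1.1969; P_K = (1−ρ)ρ^9/(1−ρ^10) = 0.197190
λ_eff = λ(1 − P_K) = 44.01·(1 − 0.197190) = 44.01·0.802810 = 35.3317 /hr

Final: 35.3317 /hr


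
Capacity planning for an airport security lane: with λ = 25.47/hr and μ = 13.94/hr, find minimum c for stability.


Stability requires cμ > λ ⇔ c > λ/μ.
λ/μ = 25.47/13.94 = 1.8271
Minimum integer c = ⌊1.8271⌋ + 1 = 2
Check: 2·13.94 = 27.88 > 25.47, while 1·13.94 = 13.94 ≤ 25.47

Final: 2 servers


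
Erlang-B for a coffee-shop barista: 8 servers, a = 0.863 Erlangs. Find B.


B(c,a) = (a^c/c!) / Σ_{k=0}^{c} a^k/k!
a^8/8! = 0.000007631
Σ terms (k=0..8): 1.00000 + 0.86300 + 0.37238 + 0.10712 + 0.02311 + 0.003989 + 0.0005738 + 0.00007074 + 0.000007631 = 2.370260
B = 0.000007631/2.370260 = 0.000003219

Final: 0.000003219


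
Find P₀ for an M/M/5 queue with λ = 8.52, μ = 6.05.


a = λ/μ = 8.52/6.05 = 1.4083; ρ = a/c = 0.2817
Σ_{k=0}^{4} a^k/k! (terms k=0..4) = 1.00000 + 1.40826 + 0.99160 + 0.46548 + 0.16388 = 4.02923
Tail: a^5/(5!(1−ρ)) = 5.53887/(120·0.7183) = 0.06425
P₀ = 1/(4.02923 + 0.06425) = 1/4.09348 = 0.244291

Final: 0.244291


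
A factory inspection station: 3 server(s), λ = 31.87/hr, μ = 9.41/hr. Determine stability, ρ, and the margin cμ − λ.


Total capacity cμ = 3·9.41 = 28.23/hr
ρ = λ/(cμ) = 31.87/28.23 = 1.1289
Stable ⇔ ρ < 1: NO
Spare capacity = cμ − λ = 28.23 − 31.87 = -3.64/hr

Final: ρ = 1.1289; unstable; margin = -3.64/hr


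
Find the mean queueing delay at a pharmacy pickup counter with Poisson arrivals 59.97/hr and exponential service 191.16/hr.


ρ = 59.97/191.16 = 0.3137
Wq = ρ/(μ−λ) = 0.3137/(191.16 − 59.97) = 0.3137/131.19 = 0.002391 hr

Final: 0.002391 hr


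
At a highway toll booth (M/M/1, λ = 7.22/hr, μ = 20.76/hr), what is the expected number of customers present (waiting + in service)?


ρ = λ/μ = 7.22/20.76 = 0.3478
L = ρ/(1−ρ) = 0.3478/(1 − 0.3478) = 0.3478/0.6522 = 0.5332

Final: 0.5332


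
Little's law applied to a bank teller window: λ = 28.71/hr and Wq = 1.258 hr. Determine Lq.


Lq = λWq = 28.71·1.258 = 36.1172

Final: 36.1172


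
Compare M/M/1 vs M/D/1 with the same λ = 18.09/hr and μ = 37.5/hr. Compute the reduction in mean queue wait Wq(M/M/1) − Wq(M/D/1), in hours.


ρ = 18.09/37.5 = 0.4824
Wq(M/M/1) = ρ/(μ−λ) = 0.4824/19.41 = 0.02485 hr
Wq(M/D/1) = ρ/(2(μ−λ)) = 0.01243 hr
Savings = 0.02485 − 0.01243 = 0.01243 hr

Final: 0.01243 hr


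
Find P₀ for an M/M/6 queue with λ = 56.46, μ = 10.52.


a = λ/μ = 56.46/10.52 = 5.3669; ρ = a/c = 0.8945
Σ_{k=0}^{5} a^k/k! (terms k=0..5) = 1.00000 + 5.36692 + 14.40192 + 25.76464 + 34.56920 + 37.10602 = 118.20870
Tail: a^6/(6!(1−ρ)) = 23897.40831/(720·0.1055) = 314.56548
P₀ = 1/(118.20870 + 314.56548) = 1/432.77419 = 0.002311

Final: 0.002311


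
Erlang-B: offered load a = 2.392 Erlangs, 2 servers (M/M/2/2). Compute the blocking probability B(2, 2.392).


B(c,a) = (a^c/c!) / Σ_{k=0}^{c} a^k/k!
a^2/2! = 2.860832
Σ terms (k=0..2): 1.00000 + 2.39200 + 2.86083 = 6.252832
B = 2.860832/6.252832 = 0.457526

Final: 0.457526


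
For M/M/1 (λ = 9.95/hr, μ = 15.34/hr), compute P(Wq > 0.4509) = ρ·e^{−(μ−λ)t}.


ρ = 9.95/15.34 = 0.6486
P(Wq > t) = ρ·e^{−(μ−λ)t} = 0.6486·e^{−2.4304}
= 0.6486·0.088006 = 0.057083

Final: 0.057083


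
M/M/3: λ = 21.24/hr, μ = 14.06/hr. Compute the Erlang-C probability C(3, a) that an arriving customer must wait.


a = λ/μ = 1.5107; ρ = a/3 = 0.5036
P₀ = 0.207938 (from M/M/c formula)
C(c,a) = [a^c/(c!(1−ρ))]·P₀ = [3.44753/(6·0.4964)]·0.207938
= 1.15741·0.207938 = 0.240668

Final: 0.240668


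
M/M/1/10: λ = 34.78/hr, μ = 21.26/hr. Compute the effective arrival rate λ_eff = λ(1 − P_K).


ρ = 1.6359; P_K = (1−ρ)ρ^10/(1−ρ^11) = 0.390468
λ_eff = λ(1 − P_K) = 34.78·(1 − 0.390468) = 34.78·0.609532 = 21.1995 /hr

Final: 21.1995 /hr


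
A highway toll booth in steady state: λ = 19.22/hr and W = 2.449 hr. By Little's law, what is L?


L = λW = 19.22·2.449 = 47.0698

Final: 47.0698


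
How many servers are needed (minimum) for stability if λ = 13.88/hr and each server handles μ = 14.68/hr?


Stability requires cμ > λ ⇔ c > λ/μ.
λ/μ = 13.88/14.68 = 0.9455
Minimum integer c = ⌊0.9455⌋ + 1 = 1
Check: 1·14.68 = 14.68 > 13.88, while 0·14.68 = 0.00 ≤ 13.88

Final: 1 servers


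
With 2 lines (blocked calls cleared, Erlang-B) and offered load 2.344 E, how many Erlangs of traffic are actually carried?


B(2,2.344) = 0.451008 (Erlang-B)
Carried load = a(1 − B) = 2.344·(1 − 0.451008) = 2.344·0.548992 = 1.2868 E

Final: 1.2868 Erlangs


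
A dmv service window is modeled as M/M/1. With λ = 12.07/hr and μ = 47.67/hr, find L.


ρ = λ/μ = 12.07/47.67 = 0.2532
L = ρ/(1−ρ) = 0.2532/(1 − 0.2532) = 0.2532/0.7468 = 0.3390

Final: 0.3390


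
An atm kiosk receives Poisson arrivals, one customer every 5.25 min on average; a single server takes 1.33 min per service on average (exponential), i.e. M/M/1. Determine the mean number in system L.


λ = 60/5.25 = 11.4286 /hr
μ = 60/1.33 = 45.1128 /hr
ρ = λ/μ = 11.4286/45.1128 = 0.2533
L = ρ/(1−ρ) = 0.2533/0.7467 = 0.3393

Final: 0.3393


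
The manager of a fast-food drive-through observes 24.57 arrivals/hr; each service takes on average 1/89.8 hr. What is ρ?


ρ = λ/μ = 24.57/89.8 = 0.2736

Final: 0.2736


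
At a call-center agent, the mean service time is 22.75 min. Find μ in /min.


μ = 1/(service time) in consistent units.
1 minute = 1 min, so μ = 1/22.75 = 0.04396 per minute

Final: 0.04396 /min


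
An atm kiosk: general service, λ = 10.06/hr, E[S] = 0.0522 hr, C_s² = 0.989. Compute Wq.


ρ = λ·E[S] = 10.06·0.0522 = 0.5251
E[S²] = E[S]²(1+C_s²) = 0.0522²·(1+0.989) = 0.005420
Wq = λ·E[S²]/(2(1−ρ)) = 10.06·0.005420/(2·0.4749) = 0.05741 hr

Final: 0.05741 hr


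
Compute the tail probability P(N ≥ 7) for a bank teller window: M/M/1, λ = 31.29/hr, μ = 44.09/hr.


ρ = 31.29/44.09 = 0.7097
P(N ≥ n) = ρ^n = 0.7097^7 = 0.090669

Final: 0.090669


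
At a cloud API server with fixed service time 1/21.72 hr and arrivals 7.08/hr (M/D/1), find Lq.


ρ = 7.08/21.72 = 0.3260
M/D/1: Lq = ρ²/(2(1−ρ)) = 0.1063/(2·0.6740) = 0.07882

Final: 0.07882


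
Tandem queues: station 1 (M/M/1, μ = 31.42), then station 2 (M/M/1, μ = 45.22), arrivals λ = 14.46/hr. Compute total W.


Each node sees arrival rate λ = 14.46/hr (tandem ⇒ throughput preserved).
W₁ = 1/(μ₁−λ) = 1/(31.42−14.46) = 0.05896 hr
W₂ = 1/(μ₂−λ) = 1/(45.22−14.46) = 0.03251 hr
W_total = W₁ + W₂ = 0.05896 + 0.03251 = 0.09147 hr

Final: 0.09147 hr


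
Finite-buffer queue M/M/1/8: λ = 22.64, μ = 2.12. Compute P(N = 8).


ρ = λ/μ = 22.64/2.12 = 10.6792
P_K = (1−ρ)ρ^K/(1−ρ^(K+1)) = (-9.6792·169170445.384090)/(1 − 1806612680.894247)
= -1637442235.510157/-1806612679.894247 = 0.906360

Final: 0.906360
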